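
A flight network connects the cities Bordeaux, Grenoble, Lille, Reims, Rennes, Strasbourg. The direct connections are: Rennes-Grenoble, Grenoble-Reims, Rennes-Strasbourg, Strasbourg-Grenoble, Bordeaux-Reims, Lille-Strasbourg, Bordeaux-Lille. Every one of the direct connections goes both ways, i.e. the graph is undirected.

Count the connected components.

From Bordeaux: component {Bordeaux, Grenoble, Lille, Reims, Rennes, Strasbourg}.
That's 1 component.

1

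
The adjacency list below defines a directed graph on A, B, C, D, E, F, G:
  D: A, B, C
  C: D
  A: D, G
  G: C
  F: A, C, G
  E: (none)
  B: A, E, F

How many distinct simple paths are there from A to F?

A→D→B→F
A→G→C→D→B→F

2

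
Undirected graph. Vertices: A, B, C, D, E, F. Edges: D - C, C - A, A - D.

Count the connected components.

From A: component {A, C, D}.
From B: component {B}.
From E: component {E}.
From F: component {F}.
That's 4 components.

4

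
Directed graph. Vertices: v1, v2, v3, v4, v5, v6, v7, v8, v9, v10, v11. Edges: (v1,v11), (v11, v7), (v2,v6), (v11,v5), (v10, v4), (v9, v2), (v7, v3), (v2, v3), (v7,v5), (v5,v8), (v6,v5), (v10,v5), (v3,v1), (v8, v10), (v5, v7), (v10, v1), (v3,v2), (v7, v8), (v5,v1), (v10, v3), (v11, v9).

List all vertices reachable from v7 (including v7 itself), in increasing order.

Start at v7.
Its neighbours: v3, v5, v8.
Then their neighbours: v1, v2, v10.
Then next layer: v4, v6, v11.
Then next layer: v9.
Every vertex is now reached.

v1, v2, v3, v4, v5, v6, v7, v8, v9, v10, v11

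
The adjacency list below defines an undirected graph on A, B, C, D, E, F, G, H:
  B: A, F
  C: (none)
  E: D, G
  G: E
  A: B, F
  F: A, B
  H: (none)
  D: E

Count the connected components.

From A: component {A, B, F}.
From C: component {C}.
From D: component {D, E, G}.
From H: component {H}.
That's 4 components.

4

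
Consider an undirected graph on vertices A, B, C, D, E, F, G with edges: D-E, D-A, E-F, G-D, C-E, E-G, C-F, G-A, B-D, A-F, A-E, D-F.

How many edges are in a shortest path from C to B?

Distance 0: C.
Distance 1: E, F.
Distance 2: A, D, G.
Distance 3: B — contains B.

3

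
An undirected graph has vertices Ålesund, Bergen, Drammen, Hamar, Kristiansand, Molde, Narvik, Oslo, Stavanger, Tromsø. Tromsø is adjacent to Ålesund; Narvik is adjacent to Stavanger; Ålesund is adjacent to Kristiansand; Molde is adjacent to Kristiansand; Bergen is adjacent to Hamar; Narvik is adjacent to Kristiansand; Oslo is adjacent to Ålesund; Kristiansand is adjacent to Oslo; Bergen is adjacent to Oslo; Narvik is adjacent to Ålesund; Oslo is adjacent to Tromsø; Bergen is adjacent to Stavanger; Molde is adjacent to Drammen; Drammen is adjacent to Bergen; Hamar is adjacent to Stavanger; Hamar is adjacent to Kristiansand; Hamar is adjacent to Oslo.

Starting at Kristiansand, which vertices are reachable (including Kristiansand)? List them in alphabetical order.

Start at Kristiansand.
Its neighbours: Ålesund, Hamar, Molde, Narvik, Oslo.
Then their neighbours: Bergen, Drammen, Stavanger, Tromsø.
Every vertex is now reached.

Ålesund, Bergen, Drammen, Hamar, Kristiansand, Molde, Narvik, Oslo, Stavanger, Tromsø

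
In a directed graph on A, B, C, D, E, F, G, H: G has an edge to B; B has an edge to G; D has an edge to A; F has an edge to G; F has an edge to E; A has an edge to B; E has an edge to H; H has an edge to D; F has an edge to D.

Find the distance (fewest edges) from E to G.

Distance 0: E.
Distance 1: H.
Distance 2: D.
Distance 3: A.
Distance 4: B.
Distance 5: G — contains G.

5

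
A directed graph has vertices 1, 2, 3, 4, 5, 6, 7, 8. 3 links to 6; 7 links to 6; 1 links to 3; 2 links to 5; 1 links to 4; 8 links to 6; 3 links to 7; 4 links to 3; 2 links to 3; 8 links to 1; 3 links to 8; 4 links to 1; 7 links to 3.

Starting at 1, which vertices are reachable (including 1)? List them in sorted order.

1, 3, 4, 6, 7, 8

Start at 1.
Its neighbours: 3, 4.
Then their neighbours: 6, 7, 8.
Nothing further is reachable.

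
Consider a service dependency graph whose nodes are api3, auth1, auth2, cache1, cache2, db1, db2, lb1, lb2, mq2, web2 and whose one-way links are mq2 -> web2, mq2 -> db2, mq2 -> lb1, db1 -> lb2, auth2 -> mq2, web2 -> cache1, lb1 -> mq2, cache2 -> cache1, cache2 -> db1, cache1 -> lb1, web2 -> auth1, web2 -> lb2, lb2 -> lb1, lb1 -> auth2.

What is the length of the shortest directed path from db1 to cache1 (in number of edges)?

Distance 0: db1.
Distance 1: lb2.
Distance 2: lb1.
Distance 3: auth2, mq2.
Distance 4: db2, web2.
Distance 5: auth1, cache1 — contains cache1.

5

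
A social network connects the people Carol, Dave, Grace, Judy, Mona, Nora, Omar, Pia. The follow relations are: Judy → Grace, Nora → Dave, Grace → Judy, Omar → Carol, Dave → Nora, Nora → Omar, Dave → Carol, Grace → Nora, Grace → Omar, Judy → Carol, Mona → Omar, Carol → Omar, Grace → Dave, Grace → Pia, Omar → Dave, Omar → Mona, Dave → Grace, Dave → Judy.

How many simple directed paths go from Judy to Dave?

5

Judy→Carol→Omar→Dave
Judy→Grace→Dave
Judy→Grace→Nora→Dave
Judy→Grace→Nora→Omar→Dave
Judy→Grace→Omar→Dave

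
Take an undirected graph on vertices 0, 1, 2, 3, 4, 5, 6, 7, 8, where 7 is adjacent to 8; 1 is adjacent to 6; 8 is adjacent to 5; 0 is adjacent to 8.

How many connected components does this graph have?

From 0: component {0, 5, 7, 8}.
From 1: component {1, 6}.
From 2: component {2}.
From 3: component {3}.
From 4: component {4}.
That's 5 components.

5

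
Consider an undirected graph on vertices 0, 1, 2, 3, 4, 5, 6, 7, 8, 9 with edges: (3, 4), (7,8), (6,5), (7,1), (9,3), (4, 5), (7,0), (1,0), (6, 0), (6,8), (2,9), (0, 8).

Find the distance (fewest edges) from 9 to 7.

6

Distance 0: 9.
Distance 1: 2, 3.
Distance 2: 4.
Distance 3: 5.
Distance 4: 6.
Distance 5: 0, 8.
Distance 6: 1, 7 — contains 7.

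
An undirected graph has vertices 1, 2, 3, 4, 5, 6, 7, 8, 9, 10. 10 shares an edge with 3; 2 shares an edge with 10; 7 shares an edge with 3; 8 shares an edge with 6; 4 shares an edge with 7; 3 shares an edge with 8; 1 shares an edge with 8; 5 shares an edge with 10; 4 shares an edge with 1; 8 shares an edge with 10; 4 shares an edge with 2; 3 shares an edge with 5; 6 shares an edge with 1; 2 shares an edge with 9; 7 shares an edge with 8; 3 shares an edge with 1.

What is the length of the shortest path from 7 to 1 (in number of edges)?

2

Distance 0: 7.
Distance 1: 3, 4, 8.
Distance 2: 1, 2, 5, 6, 10 — contains 1.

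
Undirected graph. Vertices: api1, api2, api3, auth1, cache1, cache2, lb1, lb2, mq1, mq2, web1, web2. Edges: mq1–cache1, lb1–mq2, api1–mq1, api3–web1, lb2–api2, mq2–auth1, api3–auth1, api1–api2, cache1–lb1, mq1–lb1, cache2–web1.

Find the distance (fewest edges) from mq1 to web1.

Distance 0: mq1.
Distance 1: api1, cache1, lb1.
Distance 2: api2, mq2.
Distance 3: auth1, lb2.
Distance 4: api3.
Distance 5: web1 — contains web1.

5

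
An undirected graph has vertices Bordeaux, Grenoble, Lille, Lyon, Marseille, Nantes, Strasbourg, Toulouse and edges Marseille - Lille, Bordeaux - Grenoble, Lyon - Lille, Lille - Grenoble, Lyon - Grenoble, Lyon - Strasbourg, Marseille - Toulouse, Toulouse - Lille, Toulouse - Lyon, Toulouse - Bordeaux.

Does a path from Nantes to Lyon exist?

Nantes has no edges, so nothing is reachable from it.

No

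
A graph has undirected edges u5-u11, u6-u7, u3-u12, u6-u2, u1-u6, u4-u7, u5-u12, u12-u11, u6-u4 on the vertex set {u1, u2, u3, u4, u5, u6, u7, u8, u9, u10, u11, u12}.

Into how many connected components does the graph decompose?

From u1: component {u1, u2, u4, u6, u7}.
From u3: component {u3, u5, u11, u12}.
From u8: component {u8}.
From u9: component {u9}.
From u10: component {u10}.
That's 5 components.

5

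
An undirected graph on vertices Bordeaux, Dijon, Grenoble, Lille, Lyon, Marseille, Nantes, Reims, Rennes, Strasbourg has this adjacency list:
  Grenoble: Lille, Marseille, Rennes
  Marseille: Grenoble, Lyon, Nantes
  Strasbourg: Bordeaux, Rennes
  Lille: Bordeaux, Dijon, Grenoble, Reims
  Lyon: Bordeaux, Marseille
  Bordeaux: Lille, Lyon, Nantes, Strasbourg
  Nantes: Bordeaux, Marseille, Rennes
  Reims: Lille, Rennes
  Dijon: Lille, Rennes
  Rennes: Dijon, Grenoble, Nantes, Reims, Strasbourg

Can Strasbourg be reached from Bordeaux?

Yes

Explore from Bordeaux.
Distance 1: reach Lille, Lyon, Nantes, Strasbourg.
Found Strasbourg.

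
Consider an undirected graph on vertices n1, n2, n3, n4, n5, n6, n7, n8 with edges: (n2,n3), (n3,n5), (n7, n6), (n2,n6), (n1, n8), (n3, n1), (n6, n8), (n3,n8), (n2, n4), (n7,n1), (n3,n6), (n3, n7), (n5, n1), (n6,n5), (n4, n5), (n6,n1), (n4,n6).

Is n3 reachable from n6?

Yes

Explore from n6.
Distance 1: reach n1, n2, n3, n4, n5, n7, n8.
Found n3.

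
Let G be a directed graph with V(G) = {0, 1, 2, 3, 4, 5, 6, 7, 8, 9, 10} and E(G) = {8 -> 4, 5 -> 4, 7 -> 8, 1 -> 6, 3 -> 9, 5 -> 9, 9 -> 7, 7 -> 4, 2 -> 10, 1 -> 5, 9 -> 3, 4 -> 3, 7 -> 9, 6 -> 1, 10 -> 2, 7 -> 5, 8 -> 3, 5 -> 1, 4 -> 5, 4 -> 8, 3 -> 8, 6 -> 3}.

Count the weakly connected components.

3

From 0: component {0}.
From 1: component {1, 3, 4, 5, 6, 7, 8, 9}.
From 2: component {2, 10}.
That's 3 components.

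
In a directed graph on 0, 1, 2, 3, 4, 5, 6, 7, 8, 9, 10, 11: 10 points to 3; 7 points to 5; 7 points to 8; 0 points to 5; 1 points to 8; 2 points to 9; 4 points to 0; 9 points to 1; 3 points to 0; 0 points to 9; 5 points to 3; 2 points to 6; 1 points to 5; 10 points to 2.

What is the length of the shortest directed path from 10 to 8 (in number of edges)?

Distance 0: 10.
Distance 1: 2, 3.
Distance 2: 0, 6, 9.
Distance 3: 1, 5.
Distance 4: 8 — contains 8.

4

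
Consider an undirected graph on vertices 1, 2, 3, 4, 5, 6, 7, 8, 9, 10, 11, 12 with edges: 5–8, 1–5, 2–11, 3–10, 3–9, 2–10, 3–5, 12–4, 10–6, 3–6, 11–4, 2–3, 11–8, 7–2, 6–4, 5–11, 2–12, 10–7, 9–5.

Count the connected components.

From 1: component {1, 2, 3, 4, 5, 6, 7, 8, 9, 10, 11, 12}.
That's 1 component.

1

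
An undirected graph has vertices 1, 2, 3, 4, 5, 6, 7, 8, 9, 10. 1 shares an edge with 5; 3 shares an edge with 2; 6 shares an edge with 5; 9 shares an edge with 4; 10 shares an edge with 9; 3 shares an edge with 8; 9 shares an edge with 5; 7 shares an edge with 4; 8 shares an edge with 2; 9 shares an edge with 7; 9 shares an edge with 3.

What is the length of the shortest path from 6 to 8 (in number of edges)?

Distance 0: 6.
Distance 1: 5.
Distance 2: 1, 9.
Distance 3: 3, 4, 7, 10.
Distance 4: 2, 8 — contains 8.

4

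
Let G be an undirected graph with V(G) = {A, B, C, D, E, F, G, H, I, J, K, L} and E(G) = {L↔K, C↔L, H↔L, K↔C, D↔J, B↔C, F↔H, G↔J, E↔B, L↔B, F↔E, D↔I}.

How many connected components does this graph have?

3

From A: component {A}.
From B: component {B, C, E, F, H, K, L}.
From D: component {D, G, I, J}.
That's 3 components.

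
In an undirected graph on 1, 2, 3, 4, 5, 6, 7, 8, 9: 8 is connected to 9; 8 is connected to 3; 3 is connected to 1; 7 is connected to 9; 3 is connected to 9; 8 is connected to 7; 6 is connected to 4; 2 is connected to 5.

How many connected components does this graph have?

3

From 1: component {1, 3, 7, 8, 9}.
From 2: component {2, 5}.
From 4: component {4, 6}.
That's 3 components.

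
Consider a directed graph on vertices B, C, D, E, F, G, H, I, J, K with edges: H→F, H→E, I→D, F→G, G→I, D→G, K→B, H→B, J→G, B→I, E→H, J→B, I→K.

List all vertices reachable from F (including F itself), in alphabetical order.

B, D, F, G, I, K

Start at F.
Its neighbours: G.
Then their neighbours: I.
Then next layer: D, K.
Then next layer: B.
Nothing further is reachable.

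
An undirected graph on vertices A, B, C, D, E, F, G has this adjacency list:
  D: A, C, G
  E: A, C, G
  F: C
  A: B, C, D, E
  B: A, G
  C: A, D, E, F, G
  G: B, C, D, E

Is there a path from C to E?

Yes

Explore from C.
Distance 1: reach A, D, E, F, G.
Found E.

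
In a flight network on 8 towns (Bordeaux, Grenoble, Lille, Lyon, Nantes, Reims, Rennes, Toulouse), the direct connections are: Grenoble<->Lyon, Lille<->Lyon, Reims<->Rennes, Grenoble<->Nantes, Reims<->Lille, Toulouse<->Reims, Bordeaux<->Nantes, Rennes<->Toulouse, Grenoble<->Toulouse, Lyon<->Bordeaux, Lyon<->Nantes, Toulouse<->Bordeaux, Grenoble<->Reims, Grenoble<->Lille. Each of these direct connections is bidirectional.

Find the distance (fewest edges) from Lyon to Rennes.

Distance 0: Lyon.
Distance 1: Bordeaux, Grenoble, Lille, Nantes.
Distance 2: Reims, Toulouse.
Distance 3: Rennes — contains Rennes.

3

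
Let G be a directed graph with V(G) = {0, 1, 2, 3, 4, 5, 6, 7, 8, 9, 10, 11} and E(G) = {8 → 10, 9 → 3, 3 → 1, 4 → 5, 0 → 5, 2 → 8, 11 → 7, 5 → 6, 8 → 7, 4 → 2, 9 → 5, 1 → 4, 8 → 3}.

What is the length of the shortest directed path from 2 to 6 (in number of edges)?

6

Distance 0: 2.
Distance 1: 8.
Distance 2: 3, 7, 10.
Distance 3: 1.
Distance 4: 4.
Distance 5: 5.
Distance 6: 6 — contains 6.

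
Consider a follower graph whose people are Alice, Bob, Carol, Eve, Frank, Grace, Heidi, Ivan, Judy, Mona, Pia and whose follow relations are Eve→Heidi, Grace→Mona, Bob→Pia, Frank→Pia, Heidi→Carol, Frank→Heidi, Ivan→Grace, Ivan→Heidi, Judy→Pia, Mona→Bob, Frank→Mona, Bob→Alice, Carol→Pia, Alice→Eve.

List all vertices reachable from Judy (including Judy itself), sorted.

Judy, Pia

Start at Judy.
Its neighbours: Pia.
Nothing further is reachable.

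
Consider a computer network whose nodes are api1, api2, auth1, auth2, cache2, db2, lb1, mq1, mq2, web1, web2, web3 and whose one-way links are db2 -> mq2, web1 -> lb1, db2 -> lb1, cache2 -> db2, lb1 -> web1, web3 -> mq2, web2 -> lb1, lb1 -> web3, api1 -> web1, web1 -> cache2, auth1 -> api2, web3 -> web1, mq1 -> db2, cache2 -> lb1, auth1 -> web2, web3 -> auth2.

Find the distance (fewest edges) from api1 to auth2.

Distance 0: api1.
Distance 1: web1.
Distance 2: cache2, lb1.
Distance 3: db2, web3.
Distance 4: auth2, mq2 — contains auth2.

4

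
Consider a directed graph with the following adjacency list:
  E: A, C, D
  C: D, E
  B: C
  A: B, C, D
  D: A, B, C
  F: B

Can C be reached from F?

Explore from F.
Distance 1: reach B.
Distance 2: reach C.
Found C.

Yes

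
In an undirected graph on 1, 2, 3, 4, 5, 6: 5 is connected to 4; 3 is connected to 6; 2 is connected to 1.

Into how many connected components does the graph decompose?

3

From 1: component {1, 2}.
From 3: component {3, 6}.
From 4: component {4, 5}.
That's 3 components.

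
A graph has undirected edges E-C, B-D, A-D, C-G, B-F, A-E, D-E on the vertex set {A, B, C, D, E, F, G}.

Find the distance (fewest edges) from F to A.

Distance 0: F.
Distance 1: B.
Distance 2: D.
Distance 3: A, E — contains A.

3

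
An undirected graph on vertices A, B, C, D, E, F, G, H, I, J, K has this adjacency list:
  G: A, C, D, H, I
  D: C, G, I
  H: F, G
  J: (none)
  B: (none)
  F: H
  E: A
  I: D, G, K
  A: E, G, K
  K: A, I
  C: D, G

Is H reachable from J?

No

J has no edges, so nothing is reachable from it.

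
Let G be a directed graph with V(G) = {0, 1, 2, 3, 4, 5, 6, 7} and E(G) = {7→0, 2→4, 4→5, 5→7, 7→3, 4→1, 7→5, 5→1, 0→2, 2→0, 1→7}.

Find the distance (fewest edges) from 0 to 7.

4

Distance 0: 0.
Distance 1: 2.
Distance 2: 4.
Distance 3: 1, 5.
Distance 4: 7 — contains 7.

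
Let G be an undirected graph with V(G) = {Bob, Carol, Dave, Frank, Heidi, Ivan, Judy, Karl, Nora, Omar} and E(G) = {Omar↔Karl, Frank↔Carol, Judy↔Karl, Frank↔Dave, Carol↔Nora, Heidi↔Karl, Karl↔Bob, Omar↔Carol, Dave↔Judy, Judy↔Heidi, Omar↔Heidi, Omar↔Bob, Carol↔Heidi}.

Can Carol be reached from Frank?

Yes

Explore from Frank.
Distance 1: reach Carol, Dave.
Found Carol.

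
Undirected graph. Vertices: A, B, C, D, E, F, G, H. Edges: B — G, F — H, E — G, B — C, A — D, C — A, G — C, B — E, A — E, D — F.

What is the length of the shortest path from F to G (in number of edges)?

4

Distance 0: F.
Distance 1: D, H.
Distance 2: A.
Distance 3: C, E.
Distance 4: B, G — contains G.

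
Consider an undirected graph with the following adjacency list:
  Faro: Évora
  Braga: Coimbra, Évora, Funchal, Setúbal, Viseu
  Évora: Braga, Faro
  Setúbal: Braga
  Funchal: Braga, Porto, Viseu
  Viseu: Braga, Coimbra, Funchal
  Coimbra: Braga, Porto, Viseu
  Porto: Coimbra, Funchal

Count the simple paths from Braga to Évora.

Braga–Évora

1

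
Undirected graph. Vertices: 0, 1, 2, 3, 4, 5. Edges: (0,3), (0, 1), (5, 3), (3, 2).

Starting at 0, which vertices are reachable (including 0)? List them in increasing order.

Start at 0.
Its neighbours: 1, 3.
Then their neighbours: 2, 5.
Nothing further is reachable.

0, 1, 2, 3, 5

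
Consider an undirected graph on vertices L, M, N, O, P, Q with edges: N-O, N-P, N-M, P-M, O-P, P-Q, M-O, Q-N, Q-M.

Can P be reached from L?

No

L has no edges, so nothing is reachable from it.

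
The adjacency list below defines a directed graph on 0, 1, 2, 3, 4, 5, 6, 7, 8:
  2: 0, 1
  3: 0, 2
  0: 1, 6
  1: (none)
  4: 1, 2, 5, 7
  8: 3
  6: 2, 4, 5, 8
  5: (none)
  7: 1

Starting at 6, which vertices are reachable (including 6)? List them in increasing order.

0, 1, 2, 3, 4, 5, 6, 7, 8

Start at 6.
Its neighbours: 2, 4, 5, 8.
Then their neighbours: 0, 1, 3, 7.
Every vertex is now reached.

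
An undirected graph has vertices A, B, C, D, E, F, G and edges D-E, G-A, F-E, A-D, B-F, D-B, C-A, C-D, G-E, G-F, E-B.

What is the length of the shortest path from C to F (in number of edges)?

3

Distance 0: C.
Distance 1: A, D.
Distance 2: B, E, G.
Distance 3: F — contains F.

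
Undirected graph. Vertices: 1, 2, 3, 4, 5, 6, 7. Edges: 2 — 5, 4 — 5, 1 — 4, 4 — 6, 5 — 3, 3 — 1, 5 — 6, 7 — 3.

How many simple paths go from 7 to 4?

3

7–3–1–4
7–3–5–4
7–3–5–6–4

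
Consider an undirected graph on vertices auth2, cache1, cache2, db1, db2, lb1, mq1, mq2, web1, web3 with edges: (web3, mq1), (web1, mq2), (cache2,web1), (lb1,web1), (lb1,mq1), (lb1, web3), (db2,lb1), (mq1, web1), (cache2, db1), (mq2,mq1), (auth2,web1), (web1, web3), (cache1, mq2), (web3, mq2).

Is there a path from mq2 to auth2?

Yes

Explore from mq2.
Distance 1: reach cache1, mq1, web1, web3.
Distance 2: reach auth2, cache2, lb1.
Found auth2.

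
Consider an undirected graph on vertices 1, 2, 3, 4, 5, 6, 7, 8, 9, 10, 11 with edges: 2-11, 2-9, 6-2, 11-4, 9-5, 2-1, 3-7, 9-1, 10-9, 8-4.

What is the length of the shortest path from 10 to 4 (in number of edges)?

4

Distance 0: 10.
Distance 1: 9.
Distance 2: 1, 2, 5.
Distance 3: 6, 11.
Distance 4: 4 — contains 4.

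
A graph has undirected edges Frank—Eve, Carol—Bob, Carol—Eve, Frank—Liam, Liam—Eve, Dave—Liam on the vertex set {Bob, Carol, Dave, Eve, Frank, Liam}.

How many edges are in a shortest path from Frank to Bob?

Distance 0: Frank.
Distance 1: Eve, Liam.
Distance 2: Carol, Dave.
Distance 3: Bob — contains Bob.

3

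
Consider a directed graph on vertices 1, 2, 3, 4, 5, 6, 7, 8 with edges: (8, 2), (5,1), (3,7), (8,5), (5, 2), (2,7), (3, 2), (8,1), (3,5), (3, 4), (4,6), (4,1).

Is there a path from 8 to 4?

Explore from 8.
Distance 1: reach 1, 2, 5.
Distance 2: reach 7.
The search from 8 is exhausted; no directed path reaches 4.

No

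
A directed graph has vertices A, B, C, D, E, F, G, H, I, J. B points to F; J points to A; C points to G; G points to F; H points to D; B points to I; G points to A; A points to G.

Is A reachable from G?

Yes

Explore from G.
Distance 1: reach A, F.
Found A.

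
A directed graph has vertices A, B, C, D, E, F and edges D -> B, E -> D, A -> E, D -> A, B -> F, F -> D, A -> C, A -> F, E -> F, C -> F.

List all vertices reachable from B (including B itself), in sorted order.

A, B, C, D, E, F

Start at B.
Its neighbours: F.
Then their neighbours: D.
Then next layer: A.
Then next layer: C, E.
Every vertex is now reached.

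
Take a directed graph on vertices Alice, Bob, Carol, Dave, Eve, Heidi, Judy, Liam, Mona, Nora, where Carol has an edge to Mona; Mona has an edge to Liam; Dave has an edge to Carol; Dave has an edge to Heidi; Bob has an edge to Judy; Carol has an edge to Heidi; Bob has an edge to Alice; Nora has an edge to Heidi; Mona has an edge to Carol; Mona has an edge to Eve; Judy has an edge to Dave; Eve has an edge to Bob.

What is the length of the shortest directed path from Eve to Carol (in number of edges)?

4

Distance 0: Eve.
Distance 1: Bob.
Distance 2: Alice, Judy.
Distance 3: Dave.
Distance 4: Carol, Heidi — contains Carol.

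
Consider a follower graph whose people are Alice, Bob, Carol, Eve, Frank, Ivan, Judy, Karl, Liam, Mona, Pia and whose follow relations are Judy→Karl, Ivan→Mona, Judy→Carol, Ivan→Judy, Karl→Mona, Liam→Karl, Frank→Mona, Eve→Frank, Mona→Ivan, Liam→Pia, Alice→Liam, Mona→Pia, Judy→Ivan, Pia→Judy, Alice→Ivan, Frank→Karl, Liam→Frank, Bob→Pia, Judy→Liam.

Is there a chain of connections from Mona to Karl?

Explore from Mona.
Distance 1: reach Ivan, Pia.
Distance 2: reach Judy.
Distance 3: reach Carol, Karl, Liam.
Found Karl.

Yes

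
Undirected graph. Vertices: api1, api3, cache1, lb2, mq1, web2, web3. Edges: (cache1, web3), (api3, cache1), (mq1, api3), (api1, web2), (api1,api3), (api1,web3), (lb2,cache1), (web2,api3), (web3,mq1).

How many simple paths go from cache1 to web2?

cache1–api3–api1–web2
cache1–api3–mq1–web3–api1–web2
cache1–api3–web2
cache1–web3–api1–api3–web2
cache1–web3–api1–web2
cache1–web3–mq1–api3–api1–web2
cache1–web3–mq1–api3–web2

7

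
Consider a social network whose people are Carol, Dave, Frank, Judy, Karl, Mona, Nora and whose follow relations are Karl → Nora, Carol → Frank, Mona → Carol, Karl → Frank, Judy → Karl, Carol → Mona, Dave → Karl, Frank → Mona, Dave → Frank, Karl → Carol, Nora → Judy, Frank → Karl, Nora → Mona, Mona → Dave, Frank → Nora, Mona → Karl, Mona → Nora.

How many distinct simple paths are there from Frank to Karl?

7

Frank→Karl
Frank→Mona→Dave→Karl
Frank→Mona→Karl
Frank→Mona→Nora→Judy→Karl
Frank→Nora→Judy→Karl
Frank→Nora→Mona→Dave→Karl
Frank→Nora→Mona→Karl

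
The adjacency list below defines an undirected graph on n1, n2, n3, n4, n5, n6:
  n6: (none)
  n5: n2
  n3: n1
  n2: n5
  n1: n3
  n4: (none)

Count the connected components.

4

From n1: component {n1, n3}.
From n2: component {n2, n5}.
From n4: component {n4}.
From n6: component {n6}.
That's 4 components.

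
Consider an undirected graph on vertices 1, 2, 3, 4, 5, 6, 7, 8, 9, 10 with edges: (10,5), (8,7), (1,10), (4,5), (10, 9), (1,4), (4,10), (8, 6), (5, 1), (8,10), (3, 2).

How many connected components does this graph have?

From 1: component {1, 4, 5, 6, 7, 8, 9, 10}.
From 2: component {2, 3}.
That's 2 components.

2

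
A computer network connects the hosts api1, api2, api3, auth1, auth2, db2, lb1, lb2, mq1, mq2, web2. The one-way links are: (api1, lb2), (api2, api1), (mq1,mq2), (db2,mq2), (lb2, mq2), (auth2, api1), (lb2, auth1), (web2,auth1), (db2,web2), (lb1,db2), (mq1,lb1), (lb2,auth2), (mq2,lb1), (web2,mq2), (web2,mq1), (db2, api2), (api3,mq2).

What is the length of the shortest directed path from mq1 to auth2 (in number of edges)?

6

Distance 0: mq1.
Distance 1: lb1, mq2.
Distance 2: db2.
Distance 3: api2, web2.
Distance 4: api1, auth1.
Distance 5: lb2.
Distance 6: auth2 — contains auth2.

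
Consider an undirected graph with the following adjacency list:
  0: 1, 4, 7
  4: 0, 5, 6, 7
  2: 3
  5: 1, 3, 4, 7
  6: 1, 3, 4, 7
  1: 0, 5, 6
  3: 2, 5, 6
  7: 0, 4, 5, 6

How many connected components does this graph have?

From 0: component {0, 1, 2, 3, 4, 5, 6, 7}.
That's 1 component.

1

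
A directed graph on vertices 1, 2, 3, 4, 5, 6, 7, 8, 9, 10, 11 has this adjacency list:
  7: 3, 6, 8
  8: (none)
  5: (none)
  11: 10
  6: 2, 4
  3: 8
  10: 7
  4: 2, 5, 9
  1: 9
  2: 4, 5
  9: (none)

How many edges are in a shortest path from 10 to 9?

Distance 0: 10.
Distance 1: 7.
Distance 2: 3, 6, 8.
Distance 3: 2, 4.
Distance 4: 5, 9 — contains 9.

4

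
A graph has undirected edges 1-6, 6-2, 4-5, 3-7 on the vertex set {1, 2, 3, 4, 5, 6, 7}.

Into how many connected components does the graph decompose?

3

From 1: component {1, 2, 6}.
From 3: component {3, 7}.
From 4: component {4, 5}.
That's 3 components.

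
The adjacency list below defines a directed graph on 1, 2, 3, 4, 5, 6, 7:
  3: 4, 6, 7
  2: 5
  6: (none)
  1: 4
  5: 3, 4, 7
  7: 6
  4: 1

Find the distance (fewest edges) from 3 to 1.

2

Distance 0: 3.
Distance 1: 4, 6, 7.
Distance 2: 1 — contains 1.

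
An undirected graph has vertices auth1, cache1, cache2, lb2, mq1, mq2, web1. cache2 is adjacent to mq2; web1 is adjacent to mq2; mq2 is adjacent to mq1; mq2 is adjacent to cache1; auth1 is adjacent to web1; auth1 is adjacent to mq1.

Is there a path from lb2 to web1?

No

lb2 has no edges, so nothing is reachable from it.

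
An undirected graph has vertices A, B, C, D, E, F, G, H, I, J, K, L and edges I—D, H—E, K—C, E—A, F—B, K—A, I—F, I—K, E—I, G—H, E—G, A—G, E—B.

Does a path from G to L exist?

Explore from G.
Distance 1: reach A, E, H.
Distance 2: reach B, I, K.
Distance 3: reach C, D, F.
The search is exhausted without reaching L; it lies in a different component.

No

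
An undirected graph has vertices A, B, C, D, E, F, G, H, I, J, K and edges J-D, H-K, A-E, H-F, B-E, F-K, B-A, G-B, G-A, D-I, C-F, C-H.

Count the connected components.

From A: component {A, B, E, G}.
From C: component {C, F, H, K}.
From D: component {D, I, J}.
That's 3 components.

3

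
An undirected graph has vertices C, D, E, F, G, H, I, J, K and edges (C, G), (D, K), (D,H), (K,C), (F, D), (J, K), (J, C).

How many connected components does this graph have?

3

From C: component {C, D, F, G, H, J, K}.
From E: component {E}.
From I: component {I}.
That's 3 components.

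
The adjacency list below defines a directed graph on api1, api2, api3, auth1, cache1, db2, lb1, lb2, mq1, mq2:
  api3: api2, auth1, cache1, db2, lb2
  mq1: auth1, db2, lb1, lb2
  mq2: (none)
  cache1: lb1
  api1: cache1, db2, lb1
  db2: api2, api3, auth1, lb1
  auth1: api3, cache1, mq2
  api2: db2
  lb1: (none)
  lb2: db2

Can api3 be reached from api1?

Explore from api1.
Distance 1: reach cache1, db2, lb1.
Distance 2: reach api2, api3, auth1.
Found api3.

Yes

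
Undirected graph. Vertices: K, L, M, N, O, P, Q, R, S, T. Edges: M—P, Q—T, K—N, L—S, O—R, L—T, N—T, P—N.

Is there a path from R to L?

No

Explore from R.
Distance 1: reach O.
The search is exhausted without reaching L; it lies in a different component.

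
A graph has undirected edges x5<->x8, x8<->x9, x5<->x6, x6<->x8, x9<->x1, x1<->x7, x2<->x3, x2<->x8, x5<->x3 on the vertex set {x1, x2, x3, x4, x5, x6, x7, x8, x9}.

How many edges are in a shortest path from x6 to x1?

3

Distance 0: x6.
Distance 1: x5, x8.
Distance 2: x2, x3, x9.
Distance 3: x1 — contains x1.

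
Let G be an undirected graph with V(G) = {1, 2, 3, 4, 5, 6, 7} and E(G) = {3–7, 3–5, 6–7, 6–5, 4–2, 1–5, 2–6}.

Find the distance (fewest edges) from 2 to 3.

3

Distance 0: 2.
Distance 1: 4, 6.
Distance 2: 5, 7.
Distance 3: 1, 3 — contains 3.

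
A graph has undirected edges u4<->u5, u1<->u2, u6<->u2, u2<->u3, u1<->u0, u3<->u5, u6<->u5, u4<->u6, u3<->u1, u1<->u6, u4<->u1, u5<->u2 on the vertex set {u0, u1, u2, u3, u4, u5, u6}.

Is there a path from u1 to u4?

Yes

Explore from u1.
Distance 1: reach u0, u2, u3, u4, u6.
Found u4.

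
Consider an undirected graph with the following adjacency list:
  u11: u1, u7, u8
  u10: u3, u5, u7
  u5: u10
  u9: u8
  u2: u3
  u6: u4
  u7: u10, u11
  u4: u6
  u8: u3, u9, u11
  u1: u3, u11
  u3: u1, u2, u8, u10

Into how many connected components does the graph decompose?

2

From u1: component {u1, u2, u3, u5, u7, u8, u9, u10, u11}.
From u4: component {u4, u6}.
That's 2 components.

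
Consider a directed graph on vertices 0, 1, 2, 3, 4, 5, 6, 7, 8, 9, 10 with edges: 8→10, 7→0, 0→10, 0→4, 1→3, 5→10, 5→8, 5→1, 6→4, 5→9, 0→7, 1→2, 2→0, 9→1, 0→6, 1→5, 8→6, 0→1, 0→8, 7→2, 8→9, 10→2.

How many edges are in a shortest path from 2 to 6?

2

Distance 0: 2.
Distance 1: 0.
Distance 2: 1, 4, 6, 7, 8, 10 — contains 6.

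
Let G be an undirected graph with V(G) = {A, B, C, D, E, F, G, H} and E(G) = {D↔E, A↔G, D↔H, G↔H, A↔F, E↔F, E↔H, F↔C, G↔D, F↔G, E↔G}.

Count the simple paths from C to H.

15

C–F–A–G–D–E–H
C–F–A–G–D–H
C–F–A–G–E–D–H
C–F–A–G–E–H
C–F–A–G–H
C–F–E–D–G–H
C–F–E–D–H
C–F–E–G–D–H
C–F–E–G–H
C–F–E–H
C–F–G–D–E–H
C–F–G–D–H
C–F–G–E–D–H
C–F–G–E–H
C–F–G–H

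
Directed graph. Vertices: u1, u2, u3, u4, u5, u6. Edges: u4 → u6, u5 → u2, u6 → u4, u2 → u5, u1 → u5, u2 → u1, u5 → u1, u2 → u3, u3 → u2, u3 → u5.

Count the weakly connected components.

From u1: component {u1, u2, u3, u5}.
From u4: component {u4, u6}.
That's 2 components.

2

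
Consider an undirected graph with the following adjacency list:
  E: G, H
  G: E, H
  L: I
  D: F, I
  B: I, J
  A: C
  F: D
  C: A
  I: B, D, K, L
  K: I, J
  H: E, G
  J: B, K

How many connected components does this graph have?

3

From A: component {A, C}.
From B: component {B, D, F, I, J, K, L}.
From E: component {E, G, H}.
That's 3 components.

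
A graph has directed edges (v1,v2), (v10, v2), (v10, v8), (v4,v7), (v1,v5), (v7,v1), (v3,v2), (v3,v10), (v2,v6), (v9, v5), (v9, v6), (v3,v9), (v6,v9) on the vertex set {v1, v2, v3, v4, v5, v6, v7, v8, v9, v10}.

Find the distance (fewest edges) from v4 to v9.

Distance 0: v4.
Distance 1: v7.
Distance 2: v1.
Distance 3: v2, v5.
Distance 4: v6.
Distance 5: v9 — contains v9.

5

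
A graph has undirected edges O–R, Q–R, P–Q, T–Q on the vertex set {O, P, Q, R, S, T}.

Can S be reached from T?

Explore from T.
Distance 1: reach Q.
Distance 2: reach P, R.
Distance 3: reach O.
The search is exhausted without reaching S; it lies in a different component.

No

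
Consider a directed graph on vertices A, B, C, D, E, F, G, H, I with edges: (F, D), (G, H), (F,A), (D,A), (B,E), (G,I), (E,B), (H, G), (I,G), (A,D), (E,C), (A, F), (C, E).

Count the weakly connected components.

3

From A: component {A, D, F}.
From B: component {B, C, E}.
From G: component {G, H, I}.
That's 3 components.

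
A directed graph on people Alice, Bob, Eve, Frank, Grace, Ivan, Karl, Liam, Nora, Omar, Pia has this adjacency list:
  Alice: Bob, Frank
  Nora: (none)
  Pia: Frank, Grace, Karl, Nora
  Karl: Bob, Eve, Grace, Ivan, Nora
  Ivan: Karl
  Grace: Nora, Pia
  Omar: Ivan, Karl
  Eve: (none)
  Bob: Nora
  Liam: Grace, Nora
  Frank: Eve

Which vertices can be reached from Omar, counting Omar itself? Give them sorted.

Bob, Eve, Frank, Grace, Ivan, Karl, Nora, Omar, Pia

Start at Omar.
Its neighbours: Ivan, Karl.
Then their neighbours: Bob, Eve, Grace, Nora.
Then next layer: Pia.
Then next layer: Frank.
Nothing further is reachable.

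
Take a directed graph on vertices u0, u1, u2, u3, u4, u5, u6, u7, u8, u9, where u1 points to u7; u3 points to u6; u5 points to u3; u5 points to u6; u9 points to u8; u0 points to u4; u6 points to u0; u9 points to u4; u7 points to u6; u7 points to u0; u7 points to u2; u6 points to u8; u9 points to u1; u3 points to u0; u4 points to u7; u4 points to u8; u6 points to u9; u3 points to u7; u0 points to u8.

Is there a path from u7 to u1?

Explore from u7.
Distance 1: reach u0, u2, u6.
Distance 2: reach u4, u8, u9.
Distance 3: reach u1.
Found u1.

Yes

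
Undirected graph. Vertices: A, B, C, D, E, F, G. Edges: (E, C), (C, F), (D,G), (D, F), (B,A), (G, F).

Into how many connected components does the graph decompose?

2

From A: component {A, B}.
From C: component {C, D, E, F, G}.
That's 2 components.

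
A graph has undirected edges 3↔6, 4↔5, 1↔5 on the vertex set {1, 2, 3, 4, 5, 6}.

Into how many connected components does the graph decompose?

From 1: component {1, 4, 5}.
From 2: component {2}.
From 3: component {3, 6}.
That's 3 components.

3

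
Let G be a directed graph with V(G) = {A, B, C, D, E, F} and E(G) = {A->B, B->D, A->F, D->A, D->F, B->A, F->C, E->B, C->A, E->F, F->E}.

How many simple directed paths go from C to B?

C→A→B
C→A→F→E→B

2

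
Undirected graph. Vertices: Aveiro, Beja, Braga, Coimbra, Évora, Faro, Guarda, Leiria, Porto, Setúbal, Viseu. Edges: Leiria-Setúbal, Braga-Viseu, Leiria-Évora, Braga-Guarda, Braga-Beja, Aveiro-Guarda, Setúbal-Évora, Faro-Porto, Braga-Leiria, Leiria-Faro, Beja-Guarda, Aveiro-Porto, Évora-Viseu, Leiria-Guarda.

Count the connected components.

From Aveiro: component {Aveiro, Beja, Braga, Évora, Faro, Guarda, Leiria, Porto, Setúbal, Viseu}.
From Coimbra: component {Coimbra}.
That's 2 components.

2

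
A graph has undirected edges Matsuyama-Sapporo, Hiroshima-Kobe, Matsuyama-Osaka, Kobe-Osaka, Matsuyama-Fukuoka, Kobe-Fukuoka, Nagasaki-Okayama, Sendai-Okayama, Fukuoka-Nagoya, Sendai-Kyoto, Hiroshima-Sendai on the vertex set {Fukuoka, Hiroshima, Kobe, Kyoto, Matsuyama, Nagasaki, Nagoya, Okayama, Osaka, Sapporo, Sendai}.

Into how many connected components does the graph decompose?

1

From Fukuoka: component {Fukuoka, Hiroshima, Kobe, Kyoto, Matsuyama, Nagasaki, Nagoya, Okayama, Osaka, Sapporo, Sendai}.
That's 1 component.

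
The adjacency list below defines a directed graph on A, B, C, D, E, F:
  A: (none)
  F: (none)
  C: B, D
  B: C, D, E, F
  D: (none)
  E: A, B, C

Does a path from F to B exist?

No

F has no outgoing edges, so nothing is reachable from it.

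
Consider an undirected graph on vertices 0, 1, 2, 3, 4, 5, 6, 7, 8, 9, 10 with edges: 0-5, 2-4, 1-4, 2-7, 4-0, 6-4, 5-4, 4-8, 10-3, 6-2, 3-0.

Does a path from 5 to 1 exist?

Yes

Explore from 5.
Distance 1: reach 0, 4.
Distance 2: reach 1, 2, 3, 6, 8.
Found 1.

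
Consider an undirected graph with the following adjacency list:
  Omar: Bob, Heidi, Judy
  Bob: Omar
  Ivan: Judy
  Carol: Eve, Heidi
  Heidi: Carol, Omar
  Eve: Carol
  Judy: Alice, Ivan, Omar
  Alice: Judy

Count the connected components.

From Alice: component {Alice, Bob, Carol, Eve, Heidi, Ivan, Judy, Omar}.
That's 1 component.

1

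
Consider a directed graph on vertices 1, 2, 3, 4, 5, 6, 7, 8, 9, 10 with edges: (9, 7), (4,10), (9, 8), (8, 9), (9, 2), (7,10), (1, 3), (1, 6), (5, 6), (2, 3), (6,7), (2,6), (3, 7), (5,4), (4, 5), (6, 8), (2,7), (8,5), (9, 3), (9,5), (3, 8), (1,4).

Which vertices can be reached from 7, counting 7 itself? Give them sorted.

7, 10

Start at 7.
Its neighbours: 10.
Nothing further is reachable.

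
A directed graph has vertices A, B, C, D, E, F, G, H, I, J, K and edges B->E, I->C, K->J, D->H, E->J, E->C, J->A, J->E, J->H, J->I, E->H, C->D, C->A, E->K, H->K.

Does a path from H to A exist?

Explore from H.
Distance 1: reach K.
Distance 2: reach J.
Distance 3: reach A, E, I.
Found A.

Yes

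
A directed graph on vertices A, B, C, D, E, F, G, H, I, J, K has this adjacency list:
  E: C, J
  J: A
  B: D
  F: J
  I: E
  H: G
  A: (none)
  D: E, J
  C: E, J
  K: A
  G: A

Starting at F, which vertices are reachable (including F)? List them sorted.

Start at F.
Its neighbours: J.
Then their neighbours: A.
Nothing further is reachable.

A, F, J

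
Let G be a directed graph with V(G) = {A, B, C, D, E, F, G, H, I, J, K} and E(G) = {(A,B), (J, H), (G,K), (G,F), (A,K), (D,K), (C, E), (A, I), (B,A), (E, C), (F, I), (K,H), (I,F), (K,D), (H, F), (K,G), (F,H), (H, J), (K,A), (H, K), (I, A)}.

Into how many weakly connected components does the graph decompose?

From A: component {A, B, D, F, G, H, I, J, K}.
From C: component {C, E}.
That's 2 components.

2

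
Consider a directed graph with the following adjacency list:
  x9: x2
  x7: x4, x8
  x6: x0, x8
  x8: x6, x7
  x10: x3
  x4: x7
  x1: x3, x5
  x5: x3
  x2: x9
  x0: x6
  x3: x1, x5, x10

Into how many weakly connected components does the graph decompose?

From x0: component {x0, x4, x6, x7, x8}.
From x1: component {x1, x3, x5, x10}.
From x2: component {x2, x9}.
That's 3 components.

3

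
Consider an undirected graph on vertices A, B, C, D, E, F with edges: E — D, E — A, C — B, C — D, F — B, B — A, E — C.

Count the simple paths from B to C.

B–A–E–C
B–A–E–D–C
B–C

3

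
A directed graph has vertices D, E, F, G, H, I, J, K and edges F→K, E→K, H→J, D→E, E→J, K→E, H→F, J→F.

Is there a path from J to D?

No

Explore from J.
Distance 1: reach F.
Distance 2: reach K.
Distance 3: reach E.
The search from J is exhausted; no directed path reaches D.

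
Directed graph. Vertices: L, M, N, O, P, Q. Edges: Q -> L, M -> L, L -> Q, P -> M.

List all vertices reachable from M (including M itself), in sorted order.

L, M, Q

Start at M.
Its neighbours: L.
Then their neighbours: Q.
Nothing further is reachable.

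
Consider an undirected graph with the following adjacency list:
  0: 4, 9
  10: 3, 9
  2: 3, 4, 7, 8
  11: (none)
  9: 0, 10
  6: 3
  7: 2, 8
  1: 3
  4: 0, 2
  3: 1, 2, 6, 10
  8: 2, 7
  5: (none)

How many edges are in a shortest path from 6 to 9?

3

Distance 0: 6.
Distance 1: 3.
Distance 2: 1, 2, 10.
Distance 3: 4, 7, 8, 9 — contains 9.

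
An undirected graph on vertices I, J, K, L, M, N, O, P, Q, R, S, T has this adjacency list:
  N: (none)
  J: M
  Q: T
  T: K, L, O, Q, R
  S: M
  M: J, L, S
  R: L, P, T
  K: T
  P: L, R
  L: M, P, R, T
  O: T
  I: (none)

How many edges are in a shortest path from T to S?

3

Distance 0: T.
Distance 1: K, L, O, Q, R.
Distance 2: M, P.
Distance 3: J, S — contains S.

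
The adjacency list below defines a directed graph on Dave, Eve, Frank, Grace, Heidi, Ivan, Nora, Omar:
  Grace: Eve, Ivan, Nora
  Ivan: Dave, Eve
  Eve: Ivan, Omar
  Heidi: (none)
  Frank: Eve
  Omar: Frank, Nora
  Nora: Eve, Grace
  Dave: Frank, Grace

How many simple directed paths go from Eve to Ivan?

Eve→Ivan
Eve→Omar→Nora→Grace→Ivan

2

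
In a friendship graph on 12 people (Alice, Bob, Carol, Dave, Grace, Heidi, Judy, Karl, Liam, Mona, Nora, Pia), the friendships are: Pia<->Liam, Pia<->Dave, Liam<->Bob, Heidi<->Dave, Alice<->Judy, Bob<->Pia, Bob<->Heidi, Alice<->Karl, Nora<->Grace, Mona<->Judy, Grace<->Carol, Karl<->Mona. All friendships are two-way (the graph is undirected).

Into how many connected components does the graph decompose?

3

From Alice: component {Alice, Judy, Karl, Mona}.
From Bob: component {Bob, Dave, Heidi, Liam, Pia}.
From Carol: component {Carol, Grace, Nora}.
That's 3 components.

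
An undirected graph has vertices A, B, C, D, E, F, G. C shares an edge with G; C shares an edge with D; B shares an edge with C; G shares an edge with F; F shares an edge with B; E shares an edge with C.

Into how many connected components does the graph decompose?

2

From A: component {A}.
From B: component {B, C, D, E, F, G}.
That's 2 components.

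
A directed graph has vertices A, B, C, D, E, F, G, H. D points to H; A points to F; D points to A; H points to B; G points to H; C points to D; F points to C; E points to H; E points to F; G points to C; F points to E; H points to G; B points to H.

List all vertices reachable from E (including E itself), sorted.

A, B, C, D, E, F, G, H

Start at E.
Its neighbours: F, H.
Then their neighbours: B, C, G.
Then next layer: D.
Then next layer: A.
Every vertex is now reached.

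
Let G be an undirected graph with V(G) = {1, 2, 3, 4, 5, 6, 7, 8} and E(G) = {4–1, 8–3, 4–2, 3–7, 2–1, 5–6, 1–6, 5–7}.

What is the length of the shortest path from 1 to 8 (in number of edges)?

5

Distance 0: 1.
Distance 1: 2, 4, 6.
Distance 2: 5.
Distance 3: 7.
Distance 4: 3.
Distance 5: 8 — contains 8.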